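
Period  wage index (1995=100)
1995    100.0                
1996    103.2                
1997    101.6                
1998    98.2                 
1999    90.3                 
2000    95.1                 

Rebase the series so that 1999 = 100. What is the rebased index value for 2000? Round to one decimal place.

Rebased(2000) = 95.1 / 90.3 × 100 = 105.3156

105.3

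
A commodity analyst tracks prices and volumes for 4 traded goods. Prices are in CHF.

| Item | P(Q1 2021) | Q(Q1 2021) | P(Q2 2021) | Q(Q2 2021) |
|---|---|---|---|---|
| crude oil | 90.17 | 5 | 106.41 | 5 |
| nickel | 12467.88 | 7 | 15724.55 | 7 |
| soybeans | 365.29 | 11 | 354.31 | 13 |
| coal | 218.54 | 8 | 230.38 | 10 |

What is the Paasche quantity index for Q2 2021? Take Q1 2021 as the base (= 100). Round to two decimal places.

Paasche quantity index uses current-period prices as weights.
ΣP(Q2 2021)·Q(Q2 2021) = 106.41×5 + 15724.55×7 + 354.31×13 + 230.38×10 = 532.05 + 110071.85 + 4606.03 + 2303.8 = 117513.73
ΣP(Q2 2021)·Q(Q1 2021) = 106.41×5 + 15724.55×7 + 354.31×11 + 230.38×8 = 532.05 + 110071.85 + 3897.41 + 1843.04 = 116344.35
Index = 117513.73 / 116344.35 × 100 = 101.0051

101.01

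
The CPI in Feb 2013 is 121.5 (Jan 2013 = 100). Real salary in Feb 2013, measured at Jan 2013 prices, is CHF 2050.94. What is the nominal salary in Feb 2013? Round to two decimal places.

2491.89

Nominal = Real × (Index/100) = 2050.94 × (121.5/100)
        = 2050.94 × 1.215 = 2491.8921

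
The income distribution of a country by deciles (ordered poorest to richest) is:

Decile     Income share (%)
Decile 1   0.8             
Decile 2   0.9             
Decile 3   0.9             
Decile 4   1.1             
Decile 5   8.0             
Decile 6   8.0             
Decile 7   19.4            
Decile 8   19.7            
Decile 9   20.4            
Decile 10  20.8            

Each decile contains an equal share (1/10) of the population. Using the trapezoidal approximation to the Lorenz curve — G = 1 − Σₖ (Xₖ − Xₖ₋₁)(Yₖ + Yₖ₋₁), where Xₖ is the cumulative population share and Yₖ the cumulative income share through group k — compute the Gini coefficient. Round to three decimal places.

Cumulative income shares Yₖ: 0.0080, 0.0170, 0.0260, 0.0370, 0.1170, 0.1970, 0.3910, 0.5880, 0.7920, 1.0000
Σ (Xₖ−Xₖ₋₁)(Yₖ+Yₖ₋₁) = (1/10)(0.0080+0.0000) + (1/10)(0.0170+0.0080) + (1/10)(0.0260+0.0170) + (1/10)(0.0370+0.0260) + (1/10)(0.1170+0.0370) + (1/10)(0.1970+0.1170) + (1/10)(0.3910+0.1970) + (1/10)(0.5880+0.3910) + (1/10)(0.7920+0.5880) + (1/10)(1.0000+0.7920)
  = 0.0008 + 0.0025 + 0.0043 + 0.0063 + 0.0154 + 0.0314 + 0.0588 + 0.0979 + 0.1380 + 0.1792 = 0.5346
G = 1 − 0.5346 = 0.4654

0.465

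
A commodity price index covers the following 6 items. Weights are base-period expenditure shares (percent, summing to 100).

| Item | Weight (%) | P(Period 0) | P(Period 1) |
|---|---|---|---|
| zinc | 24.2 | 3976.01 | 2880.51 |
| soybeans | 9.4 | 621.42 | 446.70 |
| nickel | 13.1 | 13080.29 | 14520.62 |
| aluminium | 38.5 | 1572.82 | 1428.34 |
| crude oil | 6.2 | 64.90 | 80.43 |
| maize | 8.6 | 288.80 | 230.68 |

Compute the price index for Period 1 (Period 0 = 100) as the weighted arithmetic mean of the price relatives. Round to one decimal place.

zinc: 24.2 × (2880.51/3976.01) = 24.2 × 0.724473 = 17.5322
soybeans: 9.4 × (446.70/621.42) = 9.4 × 0.718838 = 6.7571
nickel: 13.1 × (14520.62/13080.29) = 13.1 × 1.110115 = 14.5425
aluminium: 38.5 × (1428.34/1572.82) = 38.5 × 0.908140 = 34.9634
crude oil: 6.2 × (80.43/64.90) = 6.2 × 1.239291 = 7.6836
maize: 8.6 × (230.68/288.80) = 8.6 × 0.798753 = 6.8693
Index = Σ wᵢ·(p₁ᵢ/p₀ᵢ) = 17.5322 + 6.7571 + 14.5425 + 34.9634 + 7.6836 + 6.8693 = 88.3481

88.3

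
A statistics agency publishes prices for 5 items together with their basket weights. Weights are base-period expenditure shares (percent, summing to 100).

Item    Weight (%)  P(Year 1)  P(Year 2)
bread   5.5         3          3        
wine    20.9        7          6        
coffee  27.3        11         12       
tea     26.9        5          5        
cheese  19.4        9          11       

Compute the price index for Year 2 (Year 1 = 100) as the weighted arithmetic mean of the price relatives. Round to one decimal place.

103.8

bread: 5.5 × (3/3) = 5.5 × 1.000000 = 5.5000
wine: 20.9 × (6/7) = 20.9 × 0.857143 = 17.9143
coffee: 27.3 × (12/11) = 27.3 × 1.090909 = 29.7818
tea: 26.9 × (5/5) = 26.9 × 1.000000 = 26.9000
cheese: 19.4 × (11/9) = 19.4 × 1.222222 = 23.7111
Index = Σ wᵢ·(p₁ᵢ/p₀ᵢ) = 5.5000 + 17.9143 + 29.7818 + 26.9000 + 23.7111 = 103.8072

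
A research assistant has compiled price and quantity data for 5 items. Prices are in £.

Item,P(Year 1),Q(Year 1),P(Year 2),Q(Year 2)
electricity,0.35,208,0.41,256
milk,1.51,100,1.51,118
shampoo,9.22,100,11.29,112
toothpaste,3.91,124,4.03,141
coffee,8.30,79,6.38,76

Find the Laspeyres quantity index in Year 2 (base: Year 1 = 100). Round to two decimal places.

Laspeyres quantity index uses base-period prices as weights.
ΣP(Year 1)·Q(Year 2) = 0.35×256 + 1.51×118 + 9.22×112 + 3.91×141 + 8.30×76 = 89.6 + 178.18 + 1032.64 + 551.31 + 630.8 = 2482.53
ΣP(Year 1)·Q(Year 1) = 0.35×208 + 1.51×100 + 9.22×100 + 3.91×124 + 8.30×79 = 72.8 + 151 + 922 + 484.84 + 655.7 = 2286.34
Index = 2482.53 / 2286.34 × 100 = 108.5810

108.58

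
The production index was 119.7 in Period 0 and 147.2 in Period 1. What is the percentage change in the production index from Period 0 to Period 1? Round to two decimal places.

22.97%

Change = (147.2 − 119.7) / 119.7 × 100
       = 27.5 / 119.7 × 100 = 22.9741%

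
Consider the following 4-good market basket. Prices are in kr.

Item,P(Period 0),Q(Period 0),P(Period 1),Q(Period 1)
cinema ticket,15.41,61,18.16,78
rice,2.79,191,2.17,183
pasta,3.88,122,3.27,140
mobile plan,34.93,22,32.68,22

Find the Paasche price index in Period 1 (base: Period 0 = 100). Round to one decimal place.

Paasche price index uses current-period quantities as weights.
ΣP(Period 1)·Q(Period 1) = 18.16×78 + 2.17×183 + 3.27×140 + 32.68×22 = 1416.48 + 397.11 + 457.8 + 718.96 = 2990.35
ΣP(Period 0)·Q(Period 1) = 15.41×78 + 2.79×183 + 3.88×140 + 34.93×22 = 1201.98 + 510.57 + 543.2 + 768.46 = 3024.21
Index = 2990.35 / 3024.21 × 100 = 98.8804

98.9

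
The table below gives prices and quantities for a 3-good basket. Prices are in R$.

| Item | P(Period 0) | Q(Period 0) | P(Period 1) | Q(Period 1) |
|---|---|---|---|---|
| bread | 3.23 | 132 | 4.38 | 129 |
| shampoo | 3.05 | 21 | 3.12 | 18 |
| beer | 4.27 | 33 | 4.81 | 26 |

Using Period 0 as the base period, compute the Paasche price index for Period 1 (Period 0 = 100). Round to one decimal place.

Paasche price index uses current-period quantities as weights.
ΣP(Period 1)·Q(Period 1) = 4.38×129 + 3.12×18 + 4.81×26 = 565.02 + 56.16 + 125.06 = 746.24
ΣP(Period 0)·Q(Period 1) = 3.23×129 + 3.05×18 + 4.27×26 = 416.67 + 54.9 + 111.02 = 582.59
Index = 746.24 / 582.59 × 100 = 128.0901

128.1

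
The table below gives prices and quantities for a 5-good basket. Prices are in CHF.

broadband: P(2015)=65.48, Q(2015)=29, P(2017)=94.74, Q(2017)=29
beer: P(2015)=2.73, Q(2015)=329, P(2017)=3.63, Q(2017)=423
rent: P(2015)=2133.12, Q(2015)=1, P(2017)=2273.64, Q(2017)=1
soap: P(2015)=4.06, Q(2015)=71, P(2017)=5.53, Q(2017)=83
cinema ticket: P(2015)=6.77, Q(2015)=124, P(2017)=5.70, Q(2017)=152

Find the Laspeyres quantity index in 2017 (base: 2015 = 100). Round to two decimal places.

Laspeyres quantity index uses base-period prices as weights.
ΣP(2015)·Q(2017) = 65.48×29 + 2.73×423 + 2133.12×1 + 4.06×83 + 6.77×152 = 1898.92 + 1154.79 + 2133.12 + 336.98 + 1029.04 = 6552.85
ΣP(2015)·Q(2015) = 65.48×29 + 2.73×329 + 2133.12×1 + 4.06×71 + 6.77×124 = 1898.92 + 898.17 + 2133.12 + 288.26 + 839.48 = 6057.95
Index = 6552.85 / 6057.95 × 100 = 108.1694

108.17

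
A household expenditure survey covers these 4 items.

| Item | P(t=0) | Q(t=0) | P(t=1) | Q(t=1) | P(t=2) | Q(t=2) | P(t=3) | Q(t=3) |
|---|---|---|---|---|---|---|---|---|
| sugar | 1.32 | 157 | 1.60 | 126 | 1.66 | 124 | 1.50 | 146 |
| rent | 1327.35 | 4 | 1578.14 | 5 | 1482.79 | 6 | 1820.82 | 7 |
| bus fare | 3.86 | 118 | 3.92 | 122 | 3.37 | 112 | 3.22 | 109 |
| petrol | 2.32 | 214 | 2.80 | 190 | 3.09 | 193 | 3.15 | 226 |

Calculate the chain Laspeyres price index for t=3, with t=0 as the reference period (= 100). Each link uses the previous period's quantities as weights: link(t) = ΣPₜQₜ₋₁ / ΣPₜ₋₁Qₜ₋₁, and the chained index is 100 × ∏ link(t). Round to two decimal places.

Link t=0→t=1:
ΣP(t=1)Q(t=0) = 1.60×157 + 1578.14×4 + 3.92×118 + 2.80×214 = 251.2 + 6312.56 + 462.56 + 599.2 = 7625.52
ΣP(t=0)Q(t=0) = 1.32×157 + 1327.35×4 + 3.86×118 + 2.32×214 = 207.24 + 5309.4 + 455.48 + 496.48 = 6468.6
link = 7625.52/6468.6 = 1.178852
Link t=1→t=2:
ΣP(t=2)Q(t=1) = 1.66×126 + 1482.79×5 + 3.37×122 + 3.09×190 = 209.16 + 7413.95 + 411.14 + 587.1 = 8621.35
ΣP(t=1)Q(t=1) = 1.60×126 + 1578.14×5 + 3.92×122 + 2.80×190 = 201.6 + 7890.7 + 478.24 + 532 = 9102.54
link = 8621.35/9102.54 = 0.947137
Link t=2→t=3:
ΣP(t=3)Q(t=2) = 1.50×124 + 1820.82×6 + 3.22×112 + 3.15×193 = 186 + 10924.92 + 360.64 + 607.95 = 12079.51
ΣP(t=2)Q(t=2) = 1.66×124 + 1482.79×6 + 3.37×112 + 3.09×193 = 205.84 + 8896.74 + 377.44 + 596.37 = 10076.39
link = 12079.51/10076.39 = 1.198793
Chained index = 100 × 1.178852 × 0.947137 × 1.198793 = 133.8493

133.85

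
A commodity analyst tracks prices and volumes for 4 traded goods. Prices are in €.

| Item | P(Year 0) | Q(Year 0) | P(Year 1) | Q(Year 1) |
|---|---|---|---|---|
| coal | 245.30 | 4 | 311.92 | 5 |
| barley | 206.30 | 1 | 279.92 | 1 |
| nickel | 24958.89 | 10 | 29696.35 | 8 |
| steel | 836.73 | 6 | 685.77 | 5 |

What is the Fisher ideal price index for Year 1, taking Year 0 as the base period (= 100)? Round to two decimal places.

118.30

Laspeyres component (base-period weights):
ΣP(Year 1)Q(Year 0) = 311.92×4 + 279.92×1 + 29696.35×10 + 685.77×6 = 1247.68 + 279.92 + 296963.5 + 4114.62 = 302605.72
ΣP(Year 0)Q(Year 0) = 245.30×4 + 206.30×1 + 24958.89×10 + 836.73×6 = 981.2 + 206.3 + 249588.9 + 5020.38 = 255796.78
L = 302605.72 / 255796.78 × 100 = 118.2993
Paasche component (current-period weights):
ΣP(Year 1)Q(Year 1) = 311.92×5 + 279.92×1 + 29696.35×8 + 685.77×5 = 1559.6 + 279.92 + 237570.8 + 3428.85 = 242839.17
ΣP(Year 0)Q(Year 1) = 245.30×5 + 206.30×1 + 24958.89×8 + 836.73×5 = 1226.5 + 206.3 + 199671.12 + 4183.65 = 205287.57
P = 242839.17 / 205287.57 × 100 = 118.2922
Fisher = √(L × P) = √(118.2993 × 118.2922) = 118.2957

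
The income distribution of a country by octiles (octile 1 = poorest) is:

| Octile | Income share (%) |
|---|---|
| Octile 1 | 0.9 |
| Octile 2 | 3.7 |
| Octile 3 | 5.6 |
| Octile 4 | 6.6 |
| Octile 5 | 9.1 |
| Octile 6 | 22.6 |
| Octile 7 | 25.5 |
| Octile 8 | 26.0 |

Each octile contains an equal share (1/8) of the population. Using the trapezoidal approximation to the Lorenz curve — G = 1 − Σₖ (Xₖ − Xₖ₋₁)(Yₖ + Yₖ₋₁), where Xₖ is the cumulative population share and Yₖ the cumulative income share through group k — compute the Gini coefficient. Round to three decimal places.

Cumulative income shares Yₖ: 0.0090, 0.0460, 0.1020, 0.1680, 0.2590, 0.4850, 0.7400, 1.0000
Σ (Xₖ−Xₖ₋₁)(Yₖ+Yₖ₋₁) = (1/8)(0.0090+0.0000) + (1/8)(0.0460+0.0090) + (1/8)(0.1020+0.0460) + (1/8)(0.1680+0.1020) + (1/8)(0.2590+0.1680) + (1/8)(0.4850+0.2590) + (1/8)(0.7400+0.4850) + (1/8)(1.0000+0.7400)
  = 0.0011 + 0.0069 + 0.0185 + 0.0338 + 0.0534 + 0.0930 + 0.1531 + 0.2175 = 0.5773
G = 1 − 0.5773 = 0.4227

0.423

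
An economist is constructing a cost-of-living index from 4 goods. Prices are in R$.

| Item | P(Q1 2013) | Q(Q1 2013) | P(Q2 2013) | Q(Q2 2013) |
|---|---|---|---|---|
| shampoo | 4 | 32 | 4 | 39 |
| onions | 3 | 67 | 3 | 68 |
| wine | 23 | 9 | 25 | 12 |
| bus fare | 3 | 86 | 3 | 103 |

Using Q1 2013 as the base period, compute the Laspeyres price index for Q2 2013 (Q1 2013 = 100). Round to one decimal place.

102.3

Laspeyres price index uses base-period quantities as weights.
ΣP(Q2 2013)·Q(Q1 2013) = 4×32 + 3×67 + 25×9 + 3×86 = 128 + 201 + 225 + 258 = 812
ΣP(Q1 2013)·Q(Q1 2013) = 4×32 + 3×67 + 23×9 + 3×86 = 128 + 201 + 207 + 258 = 794
Index = 812 / 794 × 100 = 102.2670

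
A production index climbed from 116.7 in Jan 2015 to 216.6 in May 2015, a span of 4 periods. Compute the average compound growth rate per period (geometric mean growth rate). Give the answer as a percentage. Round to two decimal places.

16.72%

Growth factor = (216.6/116.7)^(1/4) = (1.856041)^(1/4) = 1.167204
Growth rate = 1.167204 − 1 = 0.167204 = 16.7204%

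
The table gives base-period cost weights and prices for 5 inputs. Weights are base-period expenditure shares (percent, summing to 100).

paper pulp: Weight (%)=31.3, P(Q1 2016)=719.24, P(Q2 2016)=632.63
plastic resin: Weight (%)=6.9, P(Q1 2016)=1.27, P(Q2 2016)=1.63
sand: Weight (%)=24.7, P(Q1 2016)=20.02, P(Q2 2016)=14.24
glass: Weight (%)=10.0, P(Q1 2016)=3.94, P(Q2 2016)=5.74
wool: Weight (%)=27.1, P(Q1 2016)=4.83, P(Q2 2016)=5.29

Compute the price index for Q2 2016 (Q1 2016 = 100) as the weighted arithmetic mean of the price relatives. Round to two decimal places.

paper pulp: 31.3 × (632.63/719.24) = 31.3 × 0.879581 = 27.5309
plastic resin: 6.9 × (1.63/1.27) = 6.9 × 1.283465 = 8.8559
sand: 24.7 × (14.24/20.02) = 24.7 × 0.711289 = 17.5688
glass: 10.0 × (5.74/3.94) = 10.0 × 1.456853 = 14.5685
wool: 27.1 × (5.29/4.83) = 27.1 × 1.095238 = 29.6810
Index = Σ wᵢ·(p₁ᵢ/p₀ᵢ) = 27.5309 + 8.8559 + 17.5688 + 14.5685 + 29.6810 = 98.2051

98.21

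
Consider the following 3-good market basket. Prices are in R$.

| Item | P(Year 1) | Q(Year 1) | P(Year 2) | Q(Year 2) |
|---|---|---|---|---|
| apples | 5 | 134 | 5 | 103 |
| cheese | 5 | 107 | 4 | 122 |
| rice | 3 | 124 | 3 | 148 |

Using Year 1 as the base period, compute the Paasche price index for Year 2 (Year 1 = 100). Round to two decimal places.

92.22

Paasche price index uses current-period quantities as weights.
ΣP(Year 2)·Q(Year 2) = 5×103 + 4×122 + 3×148 = 515 + 488 + 444 = 1447
ΣP(Year 1)·Q(Year 2) = 5×103 + 5×122 + 3×148 = 515 + 610 + 444 = 1569
Index = 1447 / 1569 × 100 = 92.2243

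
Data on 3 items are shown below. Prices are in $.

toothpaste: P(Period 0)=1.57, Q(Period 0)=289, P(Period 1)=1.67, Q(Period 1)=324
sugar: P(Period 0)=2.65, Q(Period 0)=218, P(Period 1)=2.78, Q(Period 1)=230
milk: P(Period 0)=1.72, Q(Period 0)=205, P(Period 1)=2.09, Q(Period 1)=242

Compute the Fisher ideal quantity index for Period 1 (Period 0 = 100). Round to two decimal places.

Laspeyres component (base-period weights):
ΣP(Period 0)Q(Period 1) = 1.57×324 + 2.65×230 + 1.72×242 = 508.68 + 609.5 + 416.24 = 1534.42
ΣP(Period 0)Q(Period 0) = 1.57×289 + 2.65×218 + 1.72×205 = 453.73 + 577.7 + 352.6 = 1384.03
L = 1534.42 / 1384.03 × 100 = 110.8661
Paasche component (current-period weights):
ΣP(Period 1)Q(Period 1) = 1.67×324 + 2.78×230 + 2.09×242 = 541.08 + 639.4 + 505.78 = 1686.26
ΣP(Period 1)Q(Period 0) = 1.67×289 + 2.78×218 + 2.09×205 = 482.63 + 606.04 + 428.45 = 1517.12
P = 1686.26 / 1517.12 × 100 = 111.1488
Fisher = √(L × P) = √(110.8661 × 111.1488) = 111.0073

111.01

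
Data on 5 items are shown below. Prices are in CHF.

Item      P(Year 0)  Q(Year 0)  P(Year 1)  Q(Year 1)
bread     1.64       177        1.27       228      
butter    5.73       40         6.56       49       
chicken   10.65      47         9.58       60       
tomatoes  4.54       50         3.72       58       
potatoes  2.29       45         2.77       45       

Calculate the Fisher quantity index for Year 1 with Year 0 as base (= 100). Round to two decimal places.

Laspeyres component (base-period weights):
ΣP(Year 0)Q(Year 1) = 1.64×228 + 5.73×49 + 10.65×60 + 4.54×58 + 2.29×45 = 373.92 + 280.77 + 639 + 263.32 + 103.05 = 1660.06
ΣP(Year 0)Q(Year 0) = 1.64×177 + 5.73×40 + 10.65×47 + 4.54×50 + 2.29×45 = 290.28 + 229.2 + 500.55 + 227 + 103.05 = 1350.08
L = 1660.06 / 1350.08 × 100 = 122.9601
Paasche component (current-period weights):
ΣP(Year 1)Q(Year 1) = 1.27×228 + 6.56×49 + 9.58×60 + 3.72×58 + 2.77×45 = 289.56 + 321.44 + 574.8 + 215.76 + 124.65 = 1526.21
ΣP(Year 1)Q(Year 0) = 1.27×177 + 6.56×40 + 9.58×47 + 3.72×50 + 2.77×45 = 224.79 + 262.4 + 450.26 + 186 + 124.65 = 1248.1
P = 1526.21 / 1248.1 × 100 = 122.2827
Fisher = √(L × P) = √(122.9601 × 122.2827) = 122.6209

122.62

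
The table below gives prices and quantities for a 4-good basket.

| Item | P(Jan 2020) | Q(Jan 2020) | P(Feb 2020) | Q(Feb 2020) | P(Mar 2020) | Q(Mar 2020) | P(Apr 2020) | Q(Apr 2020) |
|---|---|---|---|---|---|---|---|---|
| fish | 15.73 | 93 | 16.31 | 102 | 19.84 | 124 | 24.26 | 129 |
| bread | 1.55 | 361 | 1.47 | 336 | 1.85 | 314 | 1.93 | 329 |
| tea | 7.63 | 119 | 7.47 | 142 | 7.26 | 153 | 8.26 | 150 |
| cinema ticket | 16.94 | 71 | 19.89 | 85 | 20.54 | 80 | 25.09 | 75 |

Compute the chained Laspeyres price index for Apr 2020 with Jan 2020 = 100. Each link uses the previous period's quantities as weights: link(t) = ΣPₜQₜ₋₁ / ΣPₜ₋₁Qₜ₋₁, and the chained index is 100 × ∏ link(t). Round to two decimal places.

Link Jan 2020→Feb 2020:
ΣP(Feb 2020)Q(Jan 2020) = 16.31×93 + 1.47×361 + 7.47×119 + 19.89×71 = 1516.83 + 530.67 + 888.93 + 1412.19 = 4348.62
ΣP(Jan 2020)Q(Jan 2020) = 15.73×93 + 1.55×361 + 7.63×119 + 16.94×71 = 1462.89 + 559.55 + 907.97 + 1202.74 = 4133.15
link = 4348.62/4133.15 = 1.052132
Link Feb 2020→Mar 2020:
ΣP(Mar 2020)Q(Feb 2020) = 19.84×102 + 1.85×336 + 7.26×142 + 20.54×85 = 2023.68 + 621.6 + 1030.92 + 1745.9 = 5422.1
ΣP(Feb 2020)Q(Feb 2020) = 16.31×102 + 1.47×336 + 7.47×142 + 19.89×85 = 1663.62 + 493.92 + 1060.74 + 1690.65 = 4908.93
link = 5422.1/4908.93 = 1.104538
Link Mar 2020→Apr 2020:
ΣP(Apr 2020)Q(Mar 2020) = 24.26×124 + 1.93×314 + 8.26×153 + 25.09×80 = 3008.24 + 606.02 + 1263.78 + 2007.2 = 6885.24
ΣP(Mar 2020)Q(Mar 2020) = 19.84×124 + 1.85×314 + 7.26×153 + 20.54×80 = 2460.16 + 580.9 + 1110.78 + 1643.2 = 5795.04
link = 6885.24/5795.04 = 1.188126
Chained index = 100 × 1.052132 × 1.104538 × 1.188126 = 138.0745

138.07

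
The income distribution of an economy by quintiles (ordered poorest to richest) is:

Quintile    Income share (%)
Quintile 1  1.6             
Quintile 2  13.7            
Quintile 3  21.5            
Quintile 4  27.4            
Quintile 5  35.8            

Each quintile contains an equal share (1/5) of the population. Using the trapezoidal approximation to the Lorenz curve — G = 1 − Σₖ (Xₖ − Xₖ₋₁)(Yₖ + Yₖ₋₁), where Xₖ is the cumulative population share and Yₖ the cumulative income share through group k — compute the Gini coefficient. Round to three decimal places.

Cumulative income shares Yₖ: 0.0160, 0.1530, 0.3680, 0.6420, 1.0000
Σ (Xₖ−Xₖ₋₁)(Yₖ+Yₖ₋₁) = (1/5)(0.0160+0.0000) + (1/5)(0.1530+0.0160) + (1/5)(0.3680+0.1530) + (1/5)(0.6420+0.3680) + (1/5)(1.0000+0.6420)
  = 0.0032 + 0.0338 + 0.1042 + 0.2020 + 0.3284 = 0.6716
G = 1 − 0.6716 = 0.3284

0.328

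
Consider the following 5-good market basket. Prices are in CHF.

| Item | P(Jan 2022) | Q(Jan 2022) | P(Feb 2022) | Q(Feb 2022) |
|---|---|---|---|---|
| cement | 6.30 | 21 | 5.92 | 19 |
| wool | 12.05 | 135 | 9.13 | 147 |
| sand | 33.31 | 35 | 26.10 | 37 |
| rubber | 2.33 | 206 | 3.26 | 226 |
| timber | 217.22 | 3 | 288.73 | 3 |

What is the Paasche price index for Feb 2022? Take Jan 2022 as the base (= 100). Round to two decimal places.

Paasche price index uses current-period quantities as weights.
ΣP(Feb 2022)·Q(Feb 2022) = 5.92×19 + 9.13×147 + 26.10×37 + 3.26×226 + 288.73×3 = 112.48 + 1342.11 + 965.7 + 736.76 + 866.19 = 4023.24
ΣP(Jan 2022)·Q(Feb 2022) = 6.30×19 + 12.05×147 + 33.31×37 + 2.33×226 + 217.22×3 = 119.7 + 1771.35 + 1232.47 + 526.58 + 651.66 = 4301.76
Index = 4023.24 / 4301.76 × 100 = 93.5254

93.53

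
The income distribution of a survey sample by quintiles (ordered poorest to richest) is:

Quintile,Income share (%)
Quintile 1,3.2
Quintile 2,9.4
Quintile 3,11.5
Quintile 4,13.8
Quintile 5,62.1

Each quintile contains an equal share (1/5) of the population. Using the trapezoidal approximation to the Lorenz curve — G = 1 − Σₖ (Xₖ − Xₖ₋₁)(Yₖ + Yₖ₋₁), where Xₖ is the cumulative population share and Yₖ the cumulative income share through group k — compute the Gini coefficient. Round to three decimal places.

Cumulative income shares Yₖ: 0.0320, 0.1260, 0.2410, 0.3790, 1.0000
Σ (Xₖ−Xₖ₋₁)(Yₖ+Yₖ₋₁) = (1/5)(0.0320+0.0000) + (1/5)(0.1260+0.0320) + (1/5)(0.2410+0.1260) + (1/5)(0.3790+0.2410) + (1/5)(1.0000+0.3790)
  = 0.0064 + 0.0316 + 0.0734 + 0.1240 + 0.2758 = 0.5112
G = 1 − 0.5112 = 0.4888

0.489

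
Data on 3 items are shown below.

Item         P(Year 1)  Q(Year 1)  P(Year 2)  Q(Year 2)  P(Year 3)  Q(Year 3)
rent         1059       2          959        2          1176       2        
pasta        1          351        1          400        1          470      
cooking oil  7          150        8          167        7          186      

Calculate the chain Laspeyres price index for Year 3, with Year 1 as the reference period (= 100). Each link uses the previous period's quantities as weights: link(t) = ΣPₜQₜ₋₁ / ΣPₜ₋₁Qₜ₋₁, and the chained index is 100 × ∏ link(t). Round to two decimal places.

105.78

Link Year 1→Year 2:
ΣP(Year 2)Q(Year 1) = 959×2 + 1×351 + 8×150 = 1918 + 351 + 1200 = 3469
ΣP(Year 1)Q(Year 1) = 1059×2 + 1×351 + 7×150 = 2118 + 351 + 1050 = 3519
link = 3469/3519 = 0.985791
Link Year 2→Year 3:
ΣP(Year 3)Q(Year 2) = 1176×2 + 1×400 + 7×167 = 2352 + 400 + 1169 = 3921
ΣP(Year 2)Q(Year 2) = 959×2 + 1×400 + 8×167 = 1918 + 400 + 1336 = 3654
link = 3921/3654 = 1.073071
Chained index = 100 × 0.985791 × 1.073071 = 105.7824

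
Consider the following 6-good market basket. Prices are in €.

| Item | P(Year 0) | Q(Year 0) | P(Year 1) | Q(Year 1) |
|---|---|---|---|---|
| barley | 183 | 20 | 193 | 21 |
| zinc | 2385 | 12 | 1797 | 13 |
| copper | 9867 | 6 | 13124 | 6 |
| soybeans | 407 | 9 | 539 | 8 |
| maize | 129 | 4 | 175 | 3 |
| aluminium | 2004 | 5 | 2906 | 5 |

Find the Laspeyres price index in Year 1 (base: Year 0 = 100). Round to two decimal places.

Laspeyres price index uses base-period quantities as weights.
ΣP(Year 1)·Q(Year 0) = 193×20 + 1797×12 + 13124×6 + 539×9 + 175×4 + 2906×5 = 3860 + 21564 + 78744 + 4851 + 700 + 14530 = 124249
ΣP(Year 0)·Q(Year 0) = 183×20 + 2385×12 + 9867×6 + 407×9 + 129×4 + 2004×5 = 3660 + 28620 + 59202 + 3663 + 516 + 10020 = 105681
Index = 124249 / 105681 × 100 = 117.5699

117.57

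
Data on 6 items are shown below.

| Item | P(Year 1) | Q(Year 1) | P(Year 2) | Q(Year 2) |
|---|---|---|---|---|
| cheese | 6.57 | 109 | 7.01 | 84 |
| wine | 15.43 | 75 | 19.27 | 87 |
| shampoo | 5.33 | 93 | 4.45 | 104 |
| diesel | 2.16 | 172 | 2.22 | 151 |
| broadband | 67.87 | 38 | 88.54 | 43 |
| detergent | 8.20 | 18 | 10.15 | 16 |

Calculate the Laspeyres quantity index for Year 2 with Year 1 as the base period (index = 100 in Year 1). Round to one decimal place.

106.5

Laspeyres quantity index uses base-period prices as weights.
ΣP(Year 1)·Q(Year 2) = 6.57×84 + 15.43×87 + 5.33×104 + 2.16×151 + 67.87×43 + 8.20×16 = 551.88 + 1342.41 + 554.32 + 326.16 + 2918.41 + 131.2 = 5824.38
ΣP(Year 1)·Q(Year 1) = 6.57×109 + 15.43×75 + 5.33×93 + 2.16×172 + 67.87×38 + 8.20×18 = 716.13 + 1157.25 + 495.69 + 371.52 + 2579.06 + 147.6 = 5467.25
Index = 5824.38 / 5467.25 × 100 = 106.5322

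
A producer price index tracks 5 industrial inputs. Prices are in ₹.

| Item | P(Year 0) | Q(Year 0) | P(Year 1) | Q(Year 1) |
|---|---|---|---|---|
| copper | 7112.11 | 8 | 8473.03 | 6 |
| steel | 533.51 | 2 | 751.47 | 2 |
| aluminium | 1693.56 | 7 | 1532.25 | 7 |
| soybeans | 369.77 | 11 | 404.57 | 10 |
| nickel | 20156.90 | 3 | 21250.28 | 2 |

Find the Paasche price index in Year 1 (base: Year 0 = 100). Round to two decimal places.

110.05

Paasche price index uses current-period quantities as weights.
ΣP(Year 1)·Q(Year 1) = 8473.03×6 + 751.47×2 + 1532.25×7 + 404.57×10 + 21250.28×2 = 50838.18 + 1502.94 + 10725.75 + 4045.7 + 42500.56 = 109613.13
ΣP(Year 0)·Q(Year 1) = 7112.11×6 + 533.51×2 + 1693.56×7 + 369.77×10 + 20156.90×2 = 42672.66 + 1067.02 + 11854.92 + 3697.7 + 40313.8 = 99606.1
Index = 109613.13 / 99606.1 × 100 = 110.0466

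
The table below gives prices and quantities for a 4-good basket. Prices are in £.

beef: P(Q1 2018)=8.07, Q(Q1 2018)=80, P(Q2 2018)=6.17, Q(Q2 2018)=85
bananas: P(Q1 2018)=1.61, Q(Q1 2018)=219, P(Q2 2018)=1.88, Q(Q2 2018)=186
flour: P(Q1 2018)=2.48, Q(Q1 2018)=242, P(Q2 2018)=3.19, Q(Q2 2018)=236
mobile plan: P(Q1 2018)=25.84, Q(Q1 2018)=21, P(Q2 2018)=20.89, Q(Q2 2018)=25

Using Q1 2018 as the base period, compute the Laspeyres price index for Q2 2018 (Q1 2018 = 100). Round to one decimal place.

Laspeyres price index uses base-period quantities as weights.
ΣP(Q2 2018)·Q(Q1 2018) = 6.17×80 + 1.88×219 + 3.19×242 + 20.89×21 = 493.6 + 411.72 + 771.98 + 438.69 = 2115.99
ΣP(Q1 2018)·Q(Q1 2018) = 8.07×80 + 1.61×219 + 2.48×242 + 25.84×21 = 645.6 + 352.59 + 600.16 + 542.64 = 2140.99
Index = 2115.99 / 2140.99 × 100 = 98.8323

98.8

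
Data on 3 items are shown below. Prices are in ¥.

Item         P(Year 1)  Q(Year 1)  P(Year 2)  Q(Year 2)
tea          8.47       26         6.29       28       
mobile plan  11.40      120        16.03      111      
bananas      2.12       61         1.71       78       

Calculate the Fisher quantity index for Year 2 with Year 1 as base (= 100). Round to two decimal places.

96.21

Laspeyres component (base-period weights):
ΣP(Year 1)Q(Year 2) = 8.47×28 + 11.40×111 + 2.12×78 = 237.16 + 1265.4 + 165.36 = 1667.92
ΣP(Year 1)Q(Year 1) = 8.47×26 + 11.40×120 + 2.12×61 = 220.22 + 1368 + 129.32 = 1717.54
L = 1667.92 / 1717.54 × 100 = 97.1110
Paasche component (current-period weights):
ΣP(Year 2)Q(Year 2) = 6.29×28 + 16.03×111 + 1.71×78 = 176.12 + 1779.33 + 133.38 = 2088.83
ΣP(Year 2)Q(Year 1) = 6.29×26 + 16.03×120 + 1.71×61 = 163.54 + 1923.6 + 104.31 = 2191.45
P = 2088.83 / 2191.45 × 100 = 95.3173
Fisher = √(L × P) = √(97.1110 × 95.3173) = 96.2099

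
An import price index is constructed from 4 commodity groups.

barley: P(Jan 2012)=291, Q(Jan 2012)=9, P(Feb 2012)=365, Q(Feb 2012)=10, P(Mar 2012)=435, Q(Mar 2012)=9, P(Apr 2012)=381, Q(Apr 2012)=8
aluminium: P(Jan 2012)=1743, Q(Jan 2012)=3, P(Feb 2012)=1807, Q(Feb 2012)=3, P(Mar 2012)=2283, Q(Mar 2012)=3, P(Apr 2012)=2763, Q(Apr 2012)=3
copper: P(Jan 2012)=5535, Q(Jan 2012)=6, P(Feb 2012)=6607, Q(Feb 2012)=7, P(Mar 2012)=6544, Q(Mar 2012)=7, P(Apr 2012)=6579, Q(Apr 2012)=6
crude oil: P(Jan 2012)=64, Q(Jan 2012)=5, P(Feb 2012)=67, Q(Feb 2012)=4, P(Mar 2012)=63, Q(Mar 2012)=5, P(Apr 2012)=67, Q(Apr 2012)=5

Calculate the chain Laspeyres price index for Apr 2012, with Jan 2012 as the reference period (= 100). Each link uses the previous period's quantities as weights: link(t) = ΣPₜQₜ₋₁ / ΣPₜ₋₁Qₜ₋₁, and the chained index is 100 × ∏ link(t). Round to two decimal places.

123.79

Link Jan 2012→Feb 2012:
ΣP(Feb 2012)Q(Jan 2012) = 365×9 + 1807×3 + 6607×6 + 67×5 = 3285 + 5421 + 39642 + 335 = 48683
ΣP(Jan 2012)Q(Jan 2012) = 291×9 + 1743×3 + 5535×6 + 64×5 = 2619 + 5229 + 33210 + 320 = 41378
link = 48683/41378 = 1.176543
Link Feb 2012→Mar 2012:
ΣP(Mar 2012)Q(Feb 2012) = 435×10 + 2283×3 + 6544×7 + 63×4 = 4350 + 6849 + 45808 + 252 = 57259
ΣP(Feb 2012)Q(Feb 2012) = 365×10 + 1807×3 + 6607×7 + 67×4 = 3650 + 5421 + 46249 + 268 = 55588
link = 57259/55588 = 1.030060
Link Mar 2012→Apr 2012:
ΣP(Apr 2012)Q(Mar 2012) = 381×9 + 2763×3 + 6579×7 + 67×5 = 3429 + 8289 + 46053 + 335 = 58106
ΣP(Mar 2012)Q(Mar 2012) = 435×9 + 2283×3 + 6544×7 + 63×5 = 3915 + 6849 + 45808 + 315 = 56887
link = 58106/56887 = 1.021428
Chained index = 100 × 1.176543 × 1.030060 × 1.021428 = 123.7880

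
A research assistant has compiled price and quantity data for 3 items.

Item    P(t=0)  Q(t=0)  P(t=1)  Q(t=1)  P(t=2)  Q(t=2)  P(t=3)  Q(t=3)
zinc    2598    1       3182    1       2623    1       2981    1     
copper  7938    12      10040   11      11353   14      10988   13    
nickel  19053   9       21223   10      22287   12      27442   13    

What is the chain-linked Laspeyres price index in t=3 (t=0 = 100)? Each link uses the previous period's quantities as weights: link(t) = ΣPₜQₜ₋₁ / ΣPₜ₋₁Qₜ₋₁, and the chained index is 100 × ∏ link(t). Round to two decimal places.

142.35

Link t=0→t=1:
ΣP(t=1)Q(t=0) = 3182×1 + 10040×12 + 21223×9 = 3182 + 120480 + 191007 = 314669
ΣP(t=0)Q(t=0) = 2598×1 + 7938×12 + 19053×9 = 2598 + 95256 + 171477 = 269331
link = 314669/269331 = 1.168336
Link t=1→t=2:
ΣP(t=2)Q(t=1) = 2623×1 + 11353×11 + 22287×10 = 2623 + 124883 + 222870 = 350376
ΣP(t=1)Q(t=1) = 3182×1 + 10040×11 + 21223×10 = 3182 + 110440 + 212230 = 325852
link = 350376/325852 = 1.075261
Link t=2→t=3:
ΣP(t=3)Q(t=2) = 2981×1 + 10988×14 + 27442×12 = 2981 + 153832 + 329304 = 486117
ΣP(t=2)Q(t=2) = 2623×1 + 11353×14 + 22287×12 = 2623 + 158942 + 267444 = 429009
link = 486117/429009 = 1.133116
Chained index = 100 × 1.168336 × 1.075261 × 1.133116 = 142.3495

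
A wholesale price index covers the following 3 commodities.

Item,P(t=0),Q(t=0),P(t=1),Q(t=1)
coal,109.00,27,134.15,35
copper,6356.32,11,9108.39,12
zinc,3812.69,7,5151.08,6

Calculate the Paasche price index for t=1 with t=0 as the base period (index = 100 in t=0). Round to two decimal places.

Paasche price index uses current-period quantities as weights.
ΣP(t=1)·Q(t=1) = 134.15×35 + 9108.39×12 + 5151.08×6 = 4695.25 + 109300.68 + 30906.48 = 144902.41
ΣP(t=0)·Q(t=1) = 109.00×35 + 6356.32×12 + 3812.69×6 = 3815 + 76275.84 + 22876.14 = 102966.98
Index = 144902.41 / 102966.98 × 100 = 140.7271

140.73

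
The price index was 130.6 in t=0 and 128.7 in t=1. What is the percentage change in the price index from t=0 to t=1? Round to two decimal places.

Change = (128.7 − 130.6) / 130.6 × 100
       = -1.9 / 130.6 × 100 = -1.4548%

-1.45%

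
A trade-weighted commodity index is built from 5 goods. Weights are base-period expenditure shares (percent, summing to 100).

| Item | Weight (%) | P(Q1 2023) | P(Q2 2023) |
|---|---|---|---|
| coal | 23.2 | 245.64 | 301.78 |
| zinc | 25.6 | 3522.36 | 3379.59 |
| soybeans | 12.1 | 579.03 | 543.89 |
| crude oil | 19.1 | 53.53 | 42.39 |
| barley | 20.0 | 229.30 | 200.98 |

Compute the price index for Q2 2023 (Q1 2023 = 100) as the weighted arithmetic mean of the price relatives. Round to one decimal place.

coal: 23.2 × (301.78/245.64) = 23.2 × 1.228546 = 28.5023
zinc: 25.6 × (3379.59/3522.36) = 25.6 × 0.959468 = 24.5624
soybeans: 12.1 × (543.89/579.03) = 12.1 × 0.939312 = 11.3657
crude oil: 19.1 × (42.39/53.53) = 19.1 × 0.791892 = 15.1251
barley: 20.0 × (200.98/229.30) = 20.0 × 0.876494 = 17.5299
Index = Σ wᵢ·(p₁ᵢ/p₀ᵢ) = 28.5023 + 24.5624 + 11.3657 + 15.1251 + 17.5299 = 97.0853

97.1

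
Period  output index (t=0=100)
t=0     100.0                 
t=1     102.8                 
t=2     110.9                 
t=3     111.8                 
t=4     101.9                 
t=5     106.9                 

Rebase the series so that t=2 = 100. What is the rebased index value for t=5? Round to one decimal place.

96.4

Rebased(t=5) = 106.9 / 110.9 × 100 = 96.3931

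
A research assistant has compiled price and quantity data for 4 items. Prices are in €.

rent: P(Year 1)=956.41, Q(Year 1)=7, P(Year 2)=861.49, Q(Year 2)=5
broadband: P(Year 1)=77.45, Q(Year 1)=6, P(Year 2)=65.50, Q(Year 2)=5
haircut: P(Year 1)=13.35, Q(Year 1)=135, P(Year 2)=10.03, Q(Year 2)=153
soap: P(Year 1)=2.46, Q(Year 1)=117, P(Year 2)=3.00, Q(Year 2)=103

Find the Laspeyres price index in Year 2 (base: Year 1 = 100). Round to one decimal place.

87.9

Laspeyres price index uses base-period quantities as weights.
ΣP(Year 2)·Q(Year 1) = 861.49×7 + 65.50×6 + 10.03×135 + 3.00×117 = 6030.43 + 393 + 1354.05 + 351 = 8128.48
ΣP(Year 1)·Q(Year 1) = 956.41×7 + 77.45×6 + 13.35×135 + 2.46×117 = 6694.87 + 464.7 + 1802.25 + 287.82 = 9249.64
Index = 8128.48 / 9249.64 × 100 = 87.8789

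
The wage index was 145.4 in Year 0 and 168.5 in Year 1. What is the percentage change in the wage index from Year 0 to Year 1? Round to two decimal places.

15.89%

Change = (168.5 − 145.4) / 145.4 × 100
       = 23.1 / 145.4 × 100 = 15.8872%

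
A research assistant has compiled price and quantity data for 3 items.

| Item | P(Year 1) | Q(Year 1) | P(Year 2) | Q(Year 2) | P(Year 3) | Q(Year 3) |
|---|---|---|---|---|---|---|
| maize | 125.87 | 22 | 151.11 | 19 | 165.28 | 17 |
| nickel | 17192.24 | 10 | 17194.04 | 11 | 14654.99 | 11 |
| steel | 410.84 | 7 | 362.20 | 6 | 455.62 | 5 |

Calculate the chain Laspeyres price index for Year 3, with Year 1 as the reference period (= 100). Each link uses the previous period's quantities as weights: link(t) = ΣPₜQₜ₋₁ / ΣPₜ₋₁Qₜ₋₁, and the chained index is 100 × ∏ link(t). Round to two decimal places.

Link Year 1→Year 2:
ΣP(Year 2)Q(Year 1) = 151.11×22 + 17194.04×10 + 362.20×7 = 3324.42 + 171940.4 + 2535.4 = 177800.22
ΣP(Year 1)Q(Year 1) = 125.87×22 + 17192.24×10 + 410.84×7 = 2769.14 + 171922.4 + 2875.88 = 177567.42
link = 177800.22/177567.42 = 1.001311
Link Year 2→Year 3:
ΣP(Year 3)Q(Year 2) = 165.28×19 + 14654.99×11 + 455.62×6 = 3140.32 + 161204.89 + 2733.72 = 167078.93
ΣP(Year 2)Q(Year 2) = 151.11×19 + 17194.04×11 + 362.20×6 = 2871.09 + 189134.44 + 2173.2 = 194178.73
link = 167078.93/194178.73 = 0.860439
Chained index = 100 × 1.001311 × 0.860439 = 86.1567

86.16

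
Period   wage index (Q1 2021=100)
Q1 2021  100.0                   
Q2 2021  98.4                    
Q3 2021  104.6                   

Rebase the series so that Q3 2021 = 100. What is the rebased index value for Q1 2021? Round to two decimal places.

95.60

Rebased(Q1 2021) = 100.0 / 104.6 × 100 = 95.6023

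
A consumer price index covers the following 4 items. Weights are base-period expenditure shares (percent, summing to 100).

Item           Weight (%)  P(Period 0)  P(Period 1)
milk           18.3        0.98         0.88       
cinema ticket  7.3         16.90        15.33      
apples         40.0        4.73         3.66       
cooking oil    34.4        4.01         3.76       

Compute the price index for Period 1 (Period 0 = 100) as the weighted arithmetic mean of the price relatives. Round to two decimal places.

86.26

milk: 18.3 × (0.88/0.98) = 18.3 × 0.897959 = 16.4327
cinema ticket: 7.3 × (15.33/16.90) = 7.3 × 0.907101 = 6.6218
apples: 40.0 × (3.66/4.73) = 40.0 × 0.773784 = 30.9514
cooking oil: 34.4 × (3.76/4.01) = 34.4 × 0.937656 = 32.2554
Index = Σ wᵢ·(p₁ᵢ/p₀ᵢ) = 16.4327 + 6.6218 + 30.9514 + 32.2554 = 86.2612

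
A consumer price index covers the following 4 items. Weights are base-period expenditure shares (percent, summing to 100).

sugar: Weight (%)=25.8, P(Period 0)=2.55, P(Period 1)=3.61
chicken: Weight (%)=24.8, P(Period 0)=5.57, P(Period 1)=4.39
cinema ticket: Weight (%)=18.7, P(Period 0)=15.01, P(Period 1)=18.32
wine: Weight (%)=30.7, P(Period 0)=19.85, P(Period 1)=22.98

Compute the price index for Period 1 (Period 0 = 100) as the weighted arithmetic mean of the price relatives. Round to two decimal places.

114.44

sugar: 25.8 × (3.61/2.55) = 25.8 × 1.415686 = 36.5247
chicken: 24.8 × (4.39/5.57) = 24.8 × 0.788151 = 19.5461
cinema ticket: 18.7 × (18.32/15.01) = 18.7 × 1.220520 = 22.8237
wine: 30.7 × (22.98/19.85) = 30.7 × 1.157683 = 35.5409
Index = Σ wᵢ·(p₁ᵢ/p₀ᵢ) = 36.5247 + 19.5461 + 22.8237 + 35.5409 = 114.4354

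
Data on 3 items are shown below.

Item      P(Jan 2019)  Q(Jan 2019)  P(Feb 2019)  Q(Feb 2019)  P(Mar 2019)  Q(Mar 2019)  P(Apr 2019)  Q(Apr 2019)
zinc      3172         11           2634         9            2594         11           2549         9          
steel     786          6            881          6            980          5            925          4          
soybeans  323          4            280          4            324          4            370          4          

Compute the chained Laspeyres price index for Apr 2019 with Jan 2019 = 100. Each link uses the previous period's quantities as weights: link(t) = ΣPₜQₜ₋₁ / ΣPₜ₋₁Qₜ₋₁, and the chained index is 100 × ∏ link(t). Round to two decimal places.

Link Jan 2019→Feb 2019:
ΣP(Feb 2019)Q(Jan 2019) = 2634×11 + 881×6 + 280×4 = 28974 + 5286 + 1120 = 35380
ΣP(Jan 2019)Q(Jan 2019) = 3172×11 + 786×6 + 323×4 = 34892 + 4716 + 1292 = 40900
link = 35380/40900 = 0.865037
Link Feb 2019→Mar 2019:
ΣP(Mar 2019)Q(Feb 2019) = 2594×9 + 980×6 + 324×4 = 23346 + 5880 + 1296 = 30522
ΣP(Feb 2019)Q(Feb 2019) = 2634×9 + 881×6 + 280×4 = 23706 + 5286 + 1120 = 30112
link = 30522/30112 = 1.013616
Link Mar 2019→Apr 2019:
ΣP(Apr 2019)Q(Mar 2019) = 2549×11 + 925×5 + 370×4 = 28039 + 4625 + 1480 = 34144
ΣP(Mar 2019)Q(Mar 2019) = 2594×11 + 980×5 + 324×4 = 28534 + 4900 + 1296 = 34730
link = 34144/34730 = 0.983127
Chained index = 100 × 0.865037 × 1.013616 × 0.983127 = 86.2020

86.20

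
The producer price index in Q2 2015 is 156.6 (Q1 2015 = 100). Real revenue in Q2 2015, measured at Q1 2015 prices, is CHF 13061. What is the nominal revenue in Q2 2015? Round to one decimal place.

20453.5

Nominal = Real × (Index/100) = 13061 × (156.6/100)
        = 13061 × 1.566 = 20453.5260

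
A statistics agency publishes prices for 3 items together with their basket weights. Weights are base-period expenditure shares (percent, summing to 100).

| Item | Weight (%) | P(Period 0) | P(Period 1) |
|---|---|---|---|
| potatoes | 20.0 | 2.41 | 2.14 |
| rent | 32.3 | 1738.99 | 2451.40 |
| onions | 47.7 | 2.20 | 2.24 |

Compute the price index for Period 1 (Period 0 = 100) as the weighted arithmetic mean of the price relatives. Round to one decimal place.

potatoes: 20.0 × (2.14/2.41) = 20.0 × 0.887967 = 17.7593
rent: 32.3 × (2451.40/1738.99) = 32.3 × 1.409669 = 45.5323
onions: 47.7 × (2.24/2.20) = 47.7 × 1.018182 = 48.5673
Index = Σ wᵢ·(p₁ᵢ/p₀ᵢ) = 17.7593 + 45.5323 + 48.5673 = 111.8589

111.9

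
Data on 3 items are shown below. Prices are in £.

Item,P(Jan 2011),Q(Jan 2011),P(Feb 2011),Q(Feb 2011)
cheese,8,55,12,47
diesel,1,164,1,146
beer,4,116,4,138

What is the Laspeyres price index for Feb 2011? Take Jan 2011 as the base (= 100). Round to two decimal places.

Laspeyres price index uses base-period quantities as weights.
ΣP(Feb 2011)·Q(Jan 2011) = 12×55 + 1×164 + 4×116 = 660 + 164 + 464 = 1288
ΣP(Jan 2011)·Q(Jan 2011) = 8×55 + 1×164 + 4×116 = 440 + 164 + 464 = 1068
Index = 1288 / 1068 × 100 = 120.5993

120.60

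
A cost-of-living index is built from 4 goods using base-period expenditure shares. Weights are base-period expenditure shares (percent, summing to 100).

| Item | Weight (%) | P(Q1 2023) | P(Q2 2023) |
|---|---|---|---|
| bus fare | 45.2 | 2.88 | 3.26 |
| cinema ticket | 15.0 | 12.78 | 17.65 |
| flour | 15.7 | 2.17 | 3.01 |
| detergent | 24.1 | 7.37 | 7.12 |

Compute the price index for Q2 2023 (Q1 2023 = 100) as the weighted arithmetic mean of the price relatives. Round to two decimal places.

116.94

bus fare: 45.2 × (3.26/2.88) = 45.2 × 1.131944 = 51.1639
cinema ticket: 15.0 × (17.65/12.78) = 15.0 × 1.381064 = 20.7160
flour: 15.7 × (3.01/2.17) = 15.7 × 1.387097 = 21.7774
detergent: 24.1 × (7.12/7.37) = 24.1 × 0.966079 = 23.2825
Index = Σ wᵢ·(p₁ᵢ/p₀ᵢ) = 51.1639 + 20.7160 + 21.7774 + 23.2825 = 116.9398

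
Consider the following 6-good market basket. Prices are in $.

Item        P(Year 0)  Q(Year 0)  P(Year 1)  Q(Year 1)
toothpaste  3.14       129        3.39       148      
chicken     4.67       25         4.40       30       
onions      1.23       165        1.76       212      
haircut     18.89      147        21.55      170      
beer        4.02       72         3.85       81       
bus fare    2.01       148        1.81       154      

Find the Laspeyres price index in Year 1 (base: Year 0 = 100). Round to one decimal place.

111.3

Laspeyres price index uses base-period quantities as weights.
ΣP(Year 1)·Q(Year 0) = 3.39×129 + 4.40×25 + 1.76×165 + 21.55×147 + 3.85×72 + 1.81×148 = 437.31 + 110 + 290.4 + 3167.85 + 277.2 + 267.88 = 4550.64
ΣP(Year 0)·Q(Year 0) = 3.14×129 + 4.67×25 + 1.23×165 + 18.89×147 + 4.02×72 + 2.01×148 = 405.06 + 116.75 + 202.95 + 2776.83 + 289.44 + 297.48 = 4088.51
Index = 4550.64 / 4088.51 × 100 = 111.3031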